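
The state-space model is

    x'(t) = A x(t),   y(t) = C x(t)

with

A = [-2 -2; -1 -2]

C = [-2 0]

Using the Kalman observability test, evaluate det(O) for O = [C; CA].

CA = [[4, 4]]
Observability matrix O = [C; CA] = [[-2, 0], [4, 4]]
det(O) = (-2)·4 - 0·4 = -8 - 0 = -8
Since det(O) ≠ 0, rank(O) = 2 and the system is completely observable.

-8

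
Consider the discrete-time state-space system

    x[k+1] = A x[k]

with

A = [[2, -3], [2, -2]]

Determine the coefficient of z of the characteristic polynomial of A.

For a 2×2 matrix, det(zI - A) = z^2 - (tr A)z + det A.
tr A = 0, det A = 2.
So p(z) = z^2 + 2.
The coefficient of z is 0.

0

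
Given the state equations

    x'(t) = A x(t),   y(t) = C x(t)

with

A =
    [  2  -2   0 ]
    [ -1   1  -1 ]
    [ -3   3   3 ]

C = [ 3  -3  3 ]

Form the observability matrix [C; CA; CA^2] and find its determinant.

CA = [[0, 0, 12]]
CA^2 = [[-36, 36, 36]]
Observability matrix O = [C; CA; CA^2] = [[3, -3, 3], [0, 0, 12], [-36, 36, 36]]
Expanding along the first row, det(O) = 3·(0·36 - 12·36) - (-3)·(0·36 - 12·(-36)) + 3·(0·36 - 0·(-36)) = 3·(-432) - (-3)·432 + 3·0 = 0
Since det(O) = 0, rank(O) < 3 and the system is not completely observable.

0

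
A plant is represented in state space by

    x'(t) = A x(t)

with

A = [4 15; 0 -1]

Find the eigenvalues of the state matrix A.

det(sI - A) = s^2 - (tr A)s + det A, with tr A = 4 + (-1) = 3 and det A = 4·(-1) - 15·0 = -4 - 0 = -4.
So p(s) = det(sI - A) = s^2 - 3s - 4.
Factor s^2 - 3s - 4: two numbers with sum 3 and product -4 are 4 and -1, so s^2 - 3s - 4 = (s - 4)(s + 1).
Hence p(s) = (s - 4) (s + 1), with roots -1, 4.
At least one eigenvalue has non-negative real part, so the system is not asymptotically stable.

-1, 4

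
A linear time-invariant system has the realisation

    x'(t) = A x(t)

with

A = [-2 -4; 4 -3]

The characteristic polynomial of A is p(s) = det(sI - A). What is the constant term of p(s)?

For a 2×2 matrix, det(sI - A) = s^2 - (tr A)s + det A.
tr A = -5, det A = 22.
So p(s) = s^2 + 5s + 22.
The constant term is 22.

22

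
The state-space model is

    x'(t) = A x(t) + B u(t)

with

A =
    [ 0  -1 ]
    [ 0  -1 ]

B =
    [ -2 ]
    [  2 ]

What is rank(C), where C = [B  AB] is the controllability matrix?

2

AB = [[-2], [-2]]
Controllability matrix C = [B  AB] = [[-2, -2], [2, -2]]
det(C) = (-2)·(-2) - (-2)·2 = 4 - (-4) = 8 ≠ 0, so rank(C) = 2.
rank(C) = 2 = n, so the pair (A, B) is completely controllable.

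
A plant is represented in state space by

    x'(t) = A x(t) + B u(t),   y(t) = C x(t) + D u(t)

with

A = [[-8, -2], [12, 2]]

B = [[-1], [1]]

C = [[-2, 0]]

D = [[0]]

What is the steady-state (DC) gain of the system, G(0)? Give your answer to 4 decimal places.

G(0) = C(-A)^{-1}B + D = -C A^{-1} B + D.
det A = 8, so A^{-1} = (1/8)·adj(A) = [[1/4, 1/4], [-3/2, -1]]
A^{-1} B = [0, 1/2]^T
C A^{-1} B = 0
G(0) = D - C A^{-1} B = 0 - (0) = 0

0.0000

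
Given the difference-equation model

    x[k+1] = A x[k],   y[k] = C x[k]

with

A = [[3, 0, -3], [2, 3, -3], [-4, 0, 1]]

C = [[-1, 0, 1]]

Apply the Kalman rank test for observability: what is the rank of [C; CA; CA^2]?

CA = [[-7, 0, 4]]
CA^2 = [[-37, 0, 25]]
Observability matrix O = [C; CA; CA^2] = [[-1, 0, 1], [-7, 0, 4], [-37, 0, 25]]
Column 2 of O is identically zero, so rank(O) ≤ 2.
The 2×2 minor from rows 1, 2, columns 1, 3 is (-1)·4 - 1·(-7) = -4 - (-7) = 3 ≠ 0, so rank(O) = 2.
rank(O) = 2 < n = 3, so the pair (A, C) is not completely observable.

2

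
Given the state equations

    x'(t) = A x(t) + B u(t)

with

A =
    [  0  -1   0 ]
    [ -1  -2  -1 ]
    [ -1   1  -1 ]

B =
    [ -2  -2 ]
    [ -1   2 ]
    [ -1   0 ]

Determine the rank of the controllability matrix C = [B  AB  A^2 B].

3

AB = [[1, -2], [5, -2], [2, 4]]
A^2B = [[-5, 2], [-13, 2], [2, -4]]
Controllability matrix C = [B  AB  A^2B] = [[-2, -2, 1, -2, -5, 2], [-1, 2, 5, -2, -13, 2], [-1, 0, 2, 4, 2, -4]]
Take the 3×3 submatrix of C formed by columns 1, 2, 4: [[-2, -2, -2], [-1, 2, -2], [-1, 0, 4]]. Its determinant is (-2)·(2·4 - (-2)·0) - (-2)·((-1)·4 - (-2)·(-1)) + (-2)·((-1)·0 - 2·(-1)) = (-2)·8 - (-2)·(-6) + (-2)·2 = -32 ≠ 0.
So rank(C) ≥ 3; since C has 3 rows, rank(C) = 3.
rank(C) = 3 = n, so the pair (A, B) is completely controllable.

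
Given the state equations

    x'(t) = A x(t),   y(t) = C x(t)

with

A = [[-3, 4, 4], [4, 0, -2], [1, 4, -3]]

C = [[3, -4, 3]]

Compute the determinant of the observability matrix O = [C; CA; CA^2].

-13008

CA = [[-22, 24, 11]]
CA^2 = [[173, -44, -169]]
Observability matrix O = [C; CA; CA^2] = [[3, -4, 3], [-22, 24, 11], [173, -44, -169]]
Expanding along the first row, det(O) = 3·(24·(-169) - 11·(-44)) - (-4)·((-22)·(-169) - 11·173) + 3·((-22)·(-44) - 24·173) = 3·(-3572) - (-4)·1815 + 3·(-3184) = -13008
Since det(O) ≠ 0, rank(O) = 3 and the system is completely observable.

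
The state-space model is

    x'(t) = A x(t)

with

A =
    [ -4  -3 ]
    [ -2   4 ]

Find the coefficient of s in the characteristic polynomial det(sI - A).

For a 2×2 matrix, det(sI - A) = s^2 - (tr A)s + det A.
tr A = 0, det A = -22.
So p(s) = s^2 - 22.
The coefficient of s is 0.

0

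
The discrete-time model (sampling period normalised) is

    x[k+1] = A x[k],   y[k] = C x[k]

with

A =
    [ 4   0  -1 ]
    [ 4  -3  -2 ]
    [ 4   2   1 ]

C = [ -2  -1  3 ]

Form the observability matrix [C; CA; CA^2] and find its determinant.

CA = [[0, 9, 7]]
CA^2 = [[64, -13, -11]]
Observability matrix O = [C; CA; CA^2] = [[-2, -1, 3], [0, 9, 7], [64, -13, -11]]
Expanding along the first row, det(O) = (-2)·(9·(-11) - 7·(-13)) - (-1)·(0·(-11) - 7·64) + 3·(0·(-13) - 9·64) = (-2)·(-8) - (-1)·(-448) + 3·(-576) = -2160
Since det(O) ≠ 0, rank(O) = 3 and the system is completely observable.

-2160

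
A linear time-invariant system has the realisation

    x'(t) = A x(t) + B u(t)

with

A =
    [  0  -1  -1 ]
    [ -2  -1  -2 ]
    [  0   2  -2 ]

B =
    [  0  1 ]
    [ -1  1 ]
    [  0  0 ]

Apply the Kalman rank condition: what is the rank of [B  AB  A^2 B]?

3

AB = [[1, -1], [1, -3], [-2, 2]]
A^2B = [[1, 1], [1, 1], [6, -10]]
Controllability matrix C = [B  AB  A^2B] = [[0, 1, 1, -1, 1, 1], [-1, 1, 1, -3, 1, 1], [0, 0, -2, 2, 6, -10]]
Take the 3×3 submatrix of C formed by columns 1, 2, 3: [[0, 1, 1], [-1, 1, 1], [0, 0, -2]]. Its determinant is 0·(1·(-2) - 1·0) - 1·((-1)·(-2) - 1·0) + 1·((-1)·0 - 1·0) = 0·(-2) - 1·2 + 1·0 = -2 ≠ 0.
So rank(C) ≥ 3; since C has 3 rows, rank(C) = 3.
rank(C) = 3 = n, so the pair (A, B) is completely controllable.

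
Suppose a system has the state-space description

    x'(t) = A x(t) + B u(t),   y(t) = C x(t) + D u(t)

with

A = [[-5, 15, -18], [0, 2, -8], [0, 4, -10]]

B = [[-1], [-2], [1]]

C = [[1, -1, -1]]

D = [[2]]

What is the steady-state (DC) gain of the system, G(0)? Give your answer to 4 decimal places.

G(0) = C(-A)^{-1}B + D = -C A^{-1} B + D.
det A = -60, so A^{-1} = (1/-60)·adj(A) = [[-1/5, -13/10, 7/5], [0, -5/6, 2/3], [0, -1/3, 1/6]]
A^{-1} B = [21/5, 7/3, 5/6]^T
C A^{-1} B = 31/30
G(0) = D - C A^{-1} B = 2 - (31/30) = 29/30 ≈ 0.9667

0.9667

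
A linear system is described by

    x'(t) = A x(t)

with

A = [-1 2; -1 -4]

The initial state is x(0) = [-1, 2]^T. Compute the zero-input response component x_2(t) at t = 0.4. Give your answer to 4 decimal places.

det(sI - A) = s^2 - (tr A)s + det A, with tr A = (-1) + (-4) = -5 and det A = (-1)·(-4) - 2·(-1) = 4 - (-2) = 6.
So p(s) = det(sI - A) = s^2 + 5s + 6.
Factor s^2 + 5s + 6: two numbers with sum -5 and product 6 are -2 and -3, so s^2 + 5s + 6 = (s + 2)(s + 3).
Hence p(s) = (s + 2) (s + 3), with roots -3, -2.
The eigenvalues -3, -2 are distinct and real, so A is diagonalisable and x(t) = e^{At} x(0) = V diag(e^{λ_i t}) V^{-1} x(0), where the columns of V are the eigenvectors.
λ = -3: A - (-3)I = [[2, 2], [-1, -1]]. Row 1 gives 2·v1 + 2·v2 = 0, so take v_1 = [1, -1]^T.
λ = -2: A - (-2)I = [[1, 2], [-1, -2]]. Row 1 gives 1·v1 + 2·v2 = 0, so take v_2 = [2, -1]^T.
V = [v_1 v_2] = [[1, 2], [-1, -1]] has det V = 1, so V^{-1} = adj(V)/det V = [[-1, -2], [1, 1]].
Modal coordinates z(0) = V^{-1} x(0): (-1)·(-1) + (-2)·2 = -3; 1·(-1) + 1·2 = 1; so z(0) = [-3, 1]^T.
x_2(t) = Σ_i (v_i)_2 · z_i(0) · e^{λ_i t} (row 2 of V times the modal terms).
x_2(0.4) = (-1)·(-3)·e^{-3·0.4} + (-1)·1·e^{-2·0.4} = 3·0.301194 + (-1)·0.449329 = 0.4543.

0.4543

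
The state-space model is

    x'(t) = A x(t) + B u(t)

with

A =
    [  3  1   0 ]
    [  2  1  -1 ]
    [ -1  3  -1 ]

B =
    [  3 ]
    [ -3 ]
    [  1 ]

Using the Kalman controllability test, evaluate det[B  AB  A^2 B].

2267

AB = [[6], [2], [-13]]
A^2B = [[20], [27], [13]]
Controllability matrix C = [B  AB  A^2B] = [[3, 6, 20], [-3, 2, 27], [1, -13, 13]]
Expanding along the first row, det(C) = 3·(2·13 - 27·(-13)) - 6·((-3)·13 - 27·1) + 20·((-3)·(-13) - 2·1) = 3·377 - 6·(-66) + 20·37 = 2267
Since det(C) ≠ 0, rank(C) = 3 and the system is completely controllable.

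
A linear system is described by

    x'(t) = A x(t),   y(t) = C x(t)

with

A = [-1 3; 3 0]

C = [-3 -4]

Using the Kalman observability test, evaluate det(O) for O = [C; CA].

-9

CA = [[-9, -9]]
Observability matrix O = [C; CA] = [[-3, -4], [-9, -9]]
det(O) = (-3)·(-9) - (-4)·(-9) = 27 - 36 = -9
Since det(O) ≠ 0, rank(O) = 2 and the system is completely observable.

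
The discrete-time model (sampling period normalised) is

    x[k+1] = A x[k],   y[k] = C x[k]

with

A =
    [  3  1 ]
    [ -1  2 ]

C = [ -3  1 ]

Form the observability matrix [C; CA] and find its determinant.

13

CA = [[-10, -1]]
Observability matrix O = [C; CA] = [[-3, 1], [-10, -1]]
det(O) = (-3)·(-1) - 1·(-10) = 3 - (-10) = 13
Since det(O) ≠ 0, rank(O) = 2 and the system is completely observable.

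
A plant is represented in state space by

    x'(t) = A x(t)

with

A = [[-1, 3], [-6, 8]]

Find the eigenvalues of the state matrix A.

2, 5

det(sI - A) = s^2 - (tr A)s + det A, with tr A = (-1) + 8 = 7 and det A = (-1)·8 - 3·(-6) = -8 - (-18) = 10.
So p(s) = det(sI - A) = s^2 - 7s + 10.
Factor s^2 - 7s + 10: two numbers with sum 7 and product 10 are 5 and 2, so s^2 - 7s + 10 = (s - 5)(s - 2).
Hence p(s) = (s - 5) (s - 2), with roots 2, 5.
At least one eigenvalue has non-negative real part, so the system is not asymptotically stable.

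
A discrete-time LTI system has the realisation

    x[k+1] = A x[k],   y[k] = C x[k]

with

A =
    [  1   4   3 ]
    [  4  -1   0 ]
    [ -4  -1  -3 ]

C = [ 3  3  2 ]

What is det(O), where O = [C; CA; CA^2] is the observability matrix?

-25

CA = [[7, 7, 3]]
CA^2 = [[23, 18, 12]]
Observability matrix O = [C; CA; CA^2] = [[3, 3, 2], [7, 7, 3], [23, 18, 12]]
Expanding along the first row, det(O) = 3·(7·12 - 3·18) - 3·(7·12 - 3·23) + 2·(7·18 - 7·23) = 3·30 - 3·15 + 2·(-35) = -25
Since det(O) ≠ 0, rank(O) = 3 and the system is completely observable.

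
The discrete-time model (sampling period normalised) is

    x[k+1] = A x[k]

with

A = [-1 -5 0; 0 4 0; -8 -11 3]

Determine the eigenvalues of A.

-1, 3, 4

det(zI - A) = z^3 - (tr A)z^2 + (M11 + M22 + M33)z - det A, where Mii is the 2×2 principal minor of A obtained by deleting row i and column i.
tr A = (-1) + 4 + 3 = 6; M11 = 4·3 - 0·(-11) = 12 - 0 = 12; M22 = (-1)·3 - 0·(-8) = -3 - 0 = -3; M33 = (-1)·4 - (-5)·0 = -4 - 0 = -4; sum of minors = 5.
det A = (-1)·(4·3 - 0·(-11)) - (-5)·(0·3 - 0·(-8)) + 0·(0·(-11) - 4·(-8)) = (-1)·12 - (-5)·0 + 0·32 = -12.
So p(z) = det(zI - A) = z^3 - 6z^2 + 5z + 12.
Rational-root test: any integer root divides 12. Testing small divisors, z = -1 works: p(-1) = -1 + (-6) + (-5) + 12 = 0, so (z + 1) is a factor.
Dividing, p(z) = (z + 1)(z^2 - 7z + 12).
Factor z^2 - 7z + 12: two numbers with sum 7 and product 12 are 4 and 3, so z^2 - 7z + 12 = (z - 4)(z - 3).
Hence p(z) = (z - 4) (z - 3) (z + 1), with roots -1, 3, 4.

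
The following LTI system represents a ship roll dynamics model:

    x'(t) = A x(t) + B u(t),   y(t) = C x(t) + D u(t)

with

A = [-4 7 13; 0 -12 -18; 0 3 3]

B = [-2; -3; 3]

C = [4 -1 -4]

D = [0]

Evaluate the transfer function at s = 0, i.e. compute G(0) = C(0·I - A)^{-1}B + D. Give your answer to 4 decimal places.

-3.5000

G(0) = C(-A)^{-1}B + D = -C A^{-1} B + D.
det A = -72, so A^{-1} = (1/-72)·adj(A) = [[-1/4, -1/4, -5/12], [0, 1/6, 1], [0, -1/6, -2/3]]
A^{-1} B = [0, 5/2, -3/2]^T
C A^{-1} B = 7/2
G(0) = D - C A^{-1} B = 0 - (7/2) = -7/2 ≈ -3.5000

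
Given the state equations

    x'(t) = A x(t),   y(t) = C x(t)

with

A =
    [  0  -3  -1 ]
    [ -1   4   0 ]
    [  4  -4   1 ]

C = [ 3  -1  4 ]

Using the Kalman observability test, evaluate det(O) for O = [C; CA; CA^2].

CA = [[17, -29, 1]]
CA^2 = [[33, -171, -16]]
Observability matrix O = [C; CA; CA^2] = [[3, -1, 4], [17, -29, 1], [33, -171, -16]]
Expanding along the first row, det(O) = 3·((-29)·(-16) - 1·(-171)) - (-1)·(17·(-16) - 1·33) + 4·(17·(-171) - (-29)·33) = 3·635 - (-1)·(-305) + 4·(-1950) = -6200
Since det(O) ≠ 0, rank(O) = 3 and the system is completely observable.

-6200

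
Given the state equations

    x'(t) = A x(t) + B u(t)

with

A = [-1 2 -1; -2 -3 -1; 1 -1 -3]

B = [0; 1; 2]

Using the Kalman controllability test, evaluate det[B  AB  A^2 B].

-9

AB = [[0], [-5], [-7]]
A^2B = [[-3], [22], [26]]
Controllability matrix C = [B  AB  A^2B] = [[0, 0, -3], [1, -5, 22], [2, -7, 26]]
Expanding along the first row, det(C) = 0·((-5)·26 - 22·(-7)) - 0·(1·26 - 22·2) + (-3)·(1·(-7) - (-5)·2) = 0·24 - 0·(-18) + (-3)·3 = -9
Since det(C) ≠ 0, rank(C) = 3 and the system is completely controllable.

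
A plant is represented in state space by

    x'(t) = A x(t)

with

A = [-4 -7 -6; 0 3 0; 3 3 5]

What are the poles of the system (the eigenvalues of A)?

det(sI - A) = s^3 - (tr A)s^2 + (M11 + M22 + M33)s - det A, where Mii is the 2×2 principal minor of A obtained by deleting row i and column i.
tr A = (-4) + 3 + 5 = 4; M11 = 3·5 - 0·3 = 15 - 0 = 15; M22 = (-4)·5 - (-6)·3 = -20 - (-18) = -2; M33 = (-4)·3 - (-7)·0 = -12 - 0 = -12; sum of minors = 1.
det A = (-4)·(3·5 - 0·3) - (-7)·(0·5 - 0·3) + (-6)·(0·3 - 3·3) = (-4)·15 - (-7)·0 + (-6)·(-9) = -6.
So p(s) = det(sI - A) = s^3 - 4s^2 + s + 6.
Rational-root test: any integer root divides 6. Testing small divisors, s = -1 works: p(-1) = -1 + (-4) + (-1) + 6 = 0, so (s + 1) is a factor.
Dividing, p(s) = (s + 1)(s^2 - 5s + 6).
Factor s^2 - 5s + 6: two numbers with sum 5 and product 6 are 3 and 2, so s^2 - 5s + 6 = (s - 3)(s - 2).
Hence p(s) = (s - 3) (s - 2) (s + 1), with roots -1, 2, 3.
At least one eigenvalue has non-negative real part, so the system is not asymptotically stable.

-1, 2, 3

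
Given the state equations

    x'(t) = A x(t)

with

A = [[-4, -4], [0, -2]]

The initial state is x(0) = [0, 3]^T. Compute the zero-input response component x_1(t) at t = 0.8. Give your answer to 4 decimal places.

det(sI - A) = s^2 - (tr A)s + det A, with tr A = (-4) + (-2) = -6 and det A = (-4)·(-2) - (-4)·0 = 8 - 0 = 8.
So p(s) = det(sI - A) = s^2 + 6s + 8.
Factor s^2 + 6s + 8: two numbers with sum -6 and product 8 are -2 and -4, so s^2 + 6s + 8 = (s + 2)(s + 4).
Hence p(s) = (s + 2) (s + 4), with roots -4, -2.
The eigenvalues -4, -2 are distinct and real, so A is diagonalisable and x(t) = e^{At} x(0) = V diag(e^{λ_i t}) V^{-1} x(0), where the columns of V are the eigenvectors.
λ = -4: A - (-4)I = [[0, -4], [0, 2]]. Row 1 gives 0·v1 + (-4)·v2 = 0, so take v_1 = [1, 0]^T.
λ = -2: A - (-2)I = [[-2, -4], [0, 0]]. Row 1 gives (-2)·v1 + (-4)·v2 = 0, so take v_2 = [-2, 1]^T.
V = [v_1 v_2] = [[1, -2], [0, 1]] has det V = 1, so V^{-1} = adj(V)/det V = [[1, 2], [0, 1]].
Modal coordinates z(0) = V^{-1} x(0): 1·0 + 2·3 = 6; 0·0 + 1·3 = 3; so z(0) = [6, 3]^T.
x_1(t) = Σ_i (v_i)_1 · z_i(0) · e^{λ_i t} (row 1 of V times the modal terms).
x_1(0.8) = 1·6·e^{-4·0.8} + (-2)·3·e^{-2·0.8} = 6·0.040762 + (-6)·0.201897 = -0.9668.

-0.9668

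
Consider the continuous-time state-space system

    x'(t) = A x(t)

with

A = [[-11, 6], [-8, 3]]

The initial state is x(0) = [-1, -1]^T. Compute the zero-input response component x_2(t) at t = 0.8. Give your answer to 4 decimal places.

det(sI - A) = s^2 - (tr A)s + det A, with tr A = (-11) + 3 = -8 and det A = (-11)·3 - 6·(-8) = -33 - (-48) = 15.
So p(s) = det(sI - A) = s^2 + 8s + 15.
Factor s^2 + 8s + 15: two numbers with sum -8 and product 15 are -3 and -5, so s^2 + 8s + 15 = (s + 3)(s + 5).
Hence p(s) = (s + 3) (s + 5), with roots -5, -3.
The eigenvalues -5, -3 are distinct and real, so A is diagonalisable and x(t) = e^{At} x(0) = V diag(e^{λ_i t}) V^{-1} x(0), where the columns of V are the eigenvectors.
λ = -5: A - (-5)I = [[-6, 6], [-8, 8]]. Row 1 gives (-6)·v1 + 6·v2 = 0, so take v_1 = [-1, -1]^T.
λ = -3: A - (-3)I = [[-8, 6], [-8, 6]]. Row 1 gives (-8)·v1 + 6·v2 = 0, so take v_2 = [3, 4]^T.
V = [v_1 v_2] = [[-1, 3], [-1, 4]] has det V = -1, so V^{-1} = adj(V)/det V = [[-4, 3], [-1, 1]].
Modal coordinates z(0) = V^{-1} x(0): (-4)·(-1) + 3·(-1) = 1; (-1)·(-1) + 1·(-1) = 0; so z(0) = [1, 0]^T.
x_2(t) = Σ_i (v_i)_2 · z_i(0) · e^{λ_i t} (row 2 of V times the modal terms).
x_2(0.8) = (-1)·1·e^{-5·0.8} + 4·0·e^{-3·0.8} = (-1)·0.018316 + 0·0.090718 = -0.0183.

-0.0183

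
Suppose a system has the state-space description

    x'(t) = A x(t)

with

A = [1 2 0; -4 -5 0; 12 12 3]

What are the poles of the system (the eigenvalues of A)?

det(sI - A) = s^3 - (tr A)s^2 + (M11 + M22 + M33)s - det A, where Mii is the 2×2 principal minor of A obtained by deleting row i and column i.
tr A = 1 + (-5) + 3 = -1; M11 = (-5)·3 - 0·12 = -15 - 0 = -15; M22 = 1·3 - 0·12 = 3 - 0 = 3; M33 = 1·(-5) - 2·(-4) = -5 - (-8) = 3; sum of minors = -9.
det A = 1·((-5)·3 - 0·12) - 2·((-4)·3 - 0·12) + 0·((-4)·12 - (-5)·12) = 1·(-15) - 2·(-12) + 0·12 = 9.
So p(s) = det(sI - A) = s^3 + s^2 - 9s - 9.
Rational-root test: any integer root divides -9. Testing small divisors, s = -1 works: p(-1) = -1 + 1 + 9 + (-9) = 0, so (s + 1) is a factor.
Dividing, p(s) = (s + 1)(s^2 - 9).
Factor s^2 - 9: two numbers with sum 0 and product -9 are 3 and -3, so s^2 - 9 = (s - 3)(s + 3).
Hence p(s) = (s - 3) (s + 1) (s + 3), with roots -3, -1, 3.
At least one eigenvalue has non-negative real part, so the system is not asymptotically stable.

-3, -1, 3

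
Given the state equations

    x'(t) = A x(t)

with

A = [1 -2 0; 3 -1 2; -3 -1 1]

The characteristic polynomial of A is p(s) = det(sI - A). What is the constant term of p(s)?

-19

Expand det(sI - A) for the 3×3 matrix.
p(s) = s^3 - s^2 + 7s - 19.
(Check: constant term = det(-A) = (-1)^3 det A = -19; coefficient of s^2 = -tr A = -1.)
The constant term is -19.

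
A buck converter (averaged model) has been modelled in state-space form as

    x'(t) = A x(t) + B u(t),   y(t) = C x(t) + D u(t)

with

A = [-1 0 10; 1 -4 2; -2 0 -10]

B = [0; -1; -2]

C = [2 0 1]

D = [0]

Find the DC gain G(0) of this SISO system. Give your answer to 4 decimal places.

G(0) = C(-A)^{-1}B + D = -C A^{-1} B + D.
det A = -120, so A^{-1} = (1/-120)·adj(A) = [[-1/3, 0, -1/3], [-1/20, -1/4, -1/10], [1/15, 0, -1/30]]
A^{-1} B = [2/3, 9/20, 1/15]^T
C A^{-1} B = 7/5
G(0) = D - C A^{-1} B = 0 - (7/5) = -7/5 ≈ -1.4000

-1.4000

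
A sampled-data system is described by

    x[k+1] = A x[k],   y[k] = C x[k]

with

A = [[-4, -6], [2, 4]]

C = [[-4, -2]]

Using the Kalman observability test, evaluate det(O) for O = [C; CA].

-40

CA = [[12, 16]]
Observability matrix O = [C; CA] = [[-4, -2], [12, 16]]
det(O) = (-4)·16 - (-2)·12 = -64 - (-24) = -40
Since det(O) ≠ 0, rank(O) = 2 and the system is completely observable.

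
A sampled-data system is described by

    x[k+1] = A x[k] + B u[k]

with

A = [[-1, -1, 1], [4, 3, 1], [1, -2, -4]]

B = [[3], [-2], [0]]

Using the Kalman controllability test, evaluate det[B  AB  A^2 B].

-1125

AB = [[-1], [6], [7]]
A^2B = [[2], [21], [-41]]
Controllability matrix C = [B  AB  A^2B] = [[3, -1, 2], [-2, 6, 21], [0, 7, -41]]
Expanding along the first row, det(C) = 3·(6·(-41) - 21·7) - (-1)·((-2)·(-41) - 21·0) + 2·((-2)·7 - 6·0) = 3·(-393) - (-1)·82 + 2·(-14) = -1125
Since det(C) ≠ 0, rank(C) = 3 and the system is completely controllable.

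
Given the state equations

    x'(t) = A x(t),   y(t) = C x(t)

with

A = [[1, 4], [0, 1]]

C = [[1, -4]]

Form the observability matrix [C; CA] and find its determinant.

CA = [[1, 0]]
Observability matrix O = [C; CA] = [[1, -4], [1, 0]]
det(O) = 1·0 - (-4)·1 = 0 - (-4) = 4
Since det(O) ≠ 0, rank(O) = 2 and the system is completely observable.

4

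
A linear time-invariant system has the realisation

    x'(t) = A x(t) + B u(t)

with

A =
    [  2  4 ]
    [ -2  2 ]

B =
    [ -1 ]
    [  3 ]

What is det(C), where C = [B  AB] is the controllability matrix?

AB = [[10], [8]]
Controllability matrix C = [B  AB] = [[-1, 10], [3, 8]]
det(C) = (-1)·8 - 10·3 = -8 - 30 = -38
Since det(C) ≠ 0, rank(C) = 2 and the system is completely controllable.

-38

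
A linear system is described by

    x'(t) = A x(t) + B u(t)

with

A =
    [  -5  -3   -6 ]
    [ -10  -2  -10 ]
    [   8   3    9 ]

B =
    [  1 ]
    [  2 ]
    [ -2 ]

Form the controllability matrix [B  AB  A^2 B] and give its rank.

AB = [[1], [6], [-4]]
A^2B = [[1], [18], [-10]]
Controllability matrix C = [B  AB  A^2B] = [[1, 1, 1], [2, 6, 18], [-2, -4, -10]]
The rows r1, r2, r3 of C are linearly dependent: 2·r1 + r2 + 2·r3 = 0 (check each entry), so rank(C) ≤ 2.
The 2×2 minor from rows 1, 2, columns 1, 2 is 1·6 - 1·2 = 6 - 2 = 4 ≠ 0, so rank(C) = 2.
rank(C) = 2 < n = 3, so the pair (A, B) is not completely controllable.

2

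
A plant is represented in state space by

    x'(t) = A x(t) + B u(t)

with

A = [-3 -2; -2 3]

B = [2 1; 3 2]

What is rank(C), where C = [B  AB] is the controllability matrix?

AB = [[-12, -7], [5, 4]]
Controllability matrix C = [B  AB] = [[2, 1, -12, -7], [3, 2, 5, 4]]
Take the 2×2 submatrix of C formed by columns 1, 2: [[2, 1], [3, 2]]. Its determinant is 2·2 - 1·3 = 4 - 3 = 1 ≠ 0.
So rank(C) ≥ 2; since C has 2 rows, rank(C) = 2.
rank(C) = 2 = n, so the pair (A, B) is completely controllable.

2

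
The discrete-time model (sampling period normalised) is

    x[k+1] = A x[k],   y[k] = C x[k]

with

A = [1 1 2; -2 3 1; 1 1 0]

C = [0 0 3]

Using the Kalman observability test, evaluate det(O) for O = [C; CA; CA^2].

CA = [[3, 3, 0]]
CA^2 = [[-3, 12, 9]]
Observability matrix O = [C; CA; CA^2] = [[0, 0, 3], [3, 3, 0], [-3, 12, 9]]
Expanding along the first row, det(O) = 0·(3·9 - 0·12) - 0·(3·9 - 0·(-3)) + 3·(3·12 - 3·(-3)) = 0·27 - 0·27 + 3·45 = 135
Since det(O) ≠ 0, rank(O) = 3 and the system is completely observable.

135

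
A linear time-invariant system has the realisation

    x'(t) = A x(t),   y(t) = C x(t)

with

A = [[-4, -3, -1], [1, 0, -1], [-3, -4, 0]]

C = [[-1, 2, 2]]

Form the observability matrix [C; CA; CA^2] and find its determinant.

CA = [[0, -5, -1]]
CA^2 = [[-2, 4, 5]]
Observability matrix O = [C; CA; CA^2] = [[-1, 2, 2], [0, -5, -1], [-2, 4, 5]]
Expanding along the first row, det(O) = (-1)·((-5)·5 - (-1)·4) - 2·(0·5 - (-1)·(-2)) + 2·(0·4 - (-5)·(-2)) = (-1)·(-21) - 2·(-2) + 2·(-10) = 5
Since det(O) ≠ 0, rank(O) = 3 and the system is completely observable.

5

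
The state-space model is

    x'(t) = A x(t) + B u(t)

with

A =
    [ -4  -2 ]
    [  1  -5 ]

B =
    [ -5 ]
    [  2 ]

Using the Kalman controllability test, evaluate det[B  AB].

43

AB = [[16], [-15]]
Controllability matrix C = [B  AB] = [[-5, 16], [2, -15]]
det(C) = (-5)·(-15) - 16·2 = 75 - 32 = 43
Since det(C) ≠ 0, rank(C) = 2 and the system is completely controllable.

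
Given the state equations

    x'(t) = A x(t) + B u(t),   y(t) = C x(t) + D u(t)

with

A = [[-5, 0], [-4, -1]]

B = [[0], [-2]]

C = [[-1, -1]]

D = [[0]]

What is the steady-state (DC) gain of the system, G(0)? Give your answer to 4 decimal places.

G(0) = C(-A)^{-1}B + D = -C A^{-1} B + D.
det A = 5, so A^{-1} = (1/5)·adj(A) = [[-1/5, 0], [4/5, -1]]
A^{-1} B = [0, 2]^T
C A^{-1} B = -2
G(0) = D - C A^{-1} B = 0 - (-2) = 2

2.0000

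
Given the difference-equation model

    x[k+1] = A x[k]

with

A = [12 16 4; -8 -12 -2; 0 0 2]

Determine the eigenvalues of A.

-4, 2, 4

det(zI - A) = z^3 - (tr A)z^2 + (M11 + M22 + M33)z - det A, where Mii is the 2×2 principal minor of A obtained by deleting row i and column i.
tr A = 12 + (-12) + 2 = 2; M11 = (-12)·2 - (-2)·0 = -24 - 0 = -24; M22 = 12·2 - 4·0 = 24 - 0 = 24; M33 = 12·(-12) - 16·(-8) = -144 - (-128) = -16; sum of minors = -16.
det A = 12·((-12)·2 - (-2)·0) - 16·((-8)·2 - (-2)·0) + 4·((-8)·0 - (-12)·0) = 12·(-24) - 16·(-16) + 4·0 = -32.
So p(z) = det(zI - A) = z^3 - 2z^2 - 16z + 32.
Rational-root test: any integer root divides 32. Testing small divisors, z = 2 works: p(2) = 8 + (-8) + (-32) + 32 = 0, so (z - 2) is a factor.
Dividing, p(z) = (z - 2)(z^2 - 16).
Factor z^2 - 16: two numbers with sum 0 and product -16 are 4 and -4, so z^2 - 16 = (z - 4)(z + 4).
Hence p(z) = (z - 4) (z - 2) (z + 4), with roots -4, 2, 4.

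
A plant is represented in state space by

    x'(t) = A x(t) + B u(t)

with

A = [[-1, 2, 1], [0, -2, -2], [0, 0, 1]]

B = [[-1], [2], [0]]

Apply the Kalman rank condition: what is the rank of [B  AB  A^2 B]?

2

AB = [[5], [-4], [0]]
A^2B = [[-13], [8], [0]]
Controllability matrix C = [B  AB  A^2B] = [[-1, 5, -13], [2, -4, 8], [0, 0, 0]]
Row 3 of C is identically zero, so rank(C) ≤ 2.
The 2×2 minor from rows 1, 2, columns 1, 2 is (-1)·(-4) - 5·2 = 4 - 10 = -6 ≠ 0, so rank(C) = 2.
rank(C) = 2 < n = 3, so the pair (A, B) is not completely controllable.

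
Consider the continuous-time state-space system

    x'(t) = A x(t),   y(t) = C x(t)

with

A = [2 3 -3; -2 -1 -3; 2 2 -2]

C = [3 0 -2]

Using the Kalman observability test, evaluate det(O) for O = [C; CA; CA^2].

CA = [[2, 5, -5]]
CA^2 = [[-16, -9, -11]]
Observability matrix O = [C; CA; CA^2] = [[3, 0, -2], [2, 5, -5], [-16, -9, -11]]
Expanding along the first row, det(O) = 3·(5·(-11) - (-5)·(-9)) - 0·(2·(-11) - (-5)·(-16)) + (-2)·(2·(-9) - 5·(-16)) = 3·(-100) - 0·(-102) + (-2)·62 = -424
Since det(O) ≠ 0, rank(O) = 3 and the system is completely observable.

-424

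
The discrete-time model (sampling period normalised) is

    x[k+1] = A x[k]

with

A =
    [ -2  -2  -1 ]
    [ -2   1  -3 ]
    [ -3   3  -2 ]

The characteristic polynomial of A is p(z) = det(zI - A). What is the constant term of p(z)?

Expand det(zI - A) for the 3×3 matrix.
p(z) = z^3 + 3z^2 + 2z + 21.
(Check: constant term = det(-A) = (-1)^3 det A = 21; coefficient of z^2 = -tr A = 3.)
The constant term is 21.

21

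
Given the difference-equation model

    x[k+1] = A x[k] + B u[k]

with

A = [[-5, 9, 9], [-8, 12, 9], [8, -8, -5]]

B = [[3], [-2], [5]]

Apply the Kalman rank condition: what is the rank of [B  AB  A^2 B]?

2

AB = [[12], [-3], [15]]
A^2B = [[48], [3], [45]]
Controllability matrix C = [B  AB  A^2B] = [[3, 12, 48], [-2, -3, 3], [5, 15, 45]]
The rows r1, r2, r3 of C are linearly dependent: -r1 + r2 + r3 = 0 (check each entry), so rank(C) ≤ 2.
The 2×2 minor from rows 1, 2, columns 1, 2 is 3·(-3) - 12·(-2) = -9 - (-24) = 15 ≠ 0, so rank(C) = 2.
rank(C) = 2 < n = 3, so the pair (A, B) is not completely controllable.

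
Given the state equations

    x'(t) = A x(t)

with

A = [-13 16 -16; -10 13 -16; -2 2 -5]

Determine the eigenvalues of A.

-5, -3, 3

det(sI - A) = s^3 - (tr A)s^2 + (M11 + M22 + M33)s - det A, where Mii is the 2×2 principal minor of A obtained by deleting row i and column i.
tr A = (-13) + 13 + (-5) = -5; M11 = 13·(-5) - (-16)·2 = -65 - (-32) = -33; M22 = (-13)·(-5) - (-16)·(-2) = 65 - 32 = 33; M33 = (-13)·13 - 16·(-10) = -169 - (-160) = -9; sum of minors = -9.
det A = (-13)·(13·(-5) - (-16)·2) - 16·((-10)·(-5) - (-16)·(-2)) + (-16)·((-10)·2 - 13·(-2)) = (-13)·(-33) - 16·18 + (-16)·6 = 45.
So p(s) = det(sI - A) = s^3 + 5s^2 - 9s - 45.
Rational-root test: any integer root divides -45. Testing small divisors, s = -3 works: p(-3) = -27 + 45 + 27 + (-45) = 0, so (s + 3) is a factor.
Dividing, p(s) = (s + 3)(s^2 + 2s - 15).
Factor s^2 + 2s - 15: two numbers with sum -2 and product -15 are 3 and -5, so s^2 + 2s - 15 = (s - 3)(s + 5).
Hence p(s) = (s - 3) (s + 3) (s + 5), with roots -5, -3, 3.
At least one eigenvalue has non-negative real part, so the system is not asymptotically stable.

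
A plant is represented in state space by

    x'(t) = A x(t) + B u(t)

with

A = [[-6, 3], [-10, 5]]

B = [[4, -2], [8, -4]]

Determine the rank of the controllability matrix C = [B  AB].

1

AB = [[0, 0], [0, 0]]
Controllability matrix C = [B  AB] = [[4, -2, 0, 0], [8, -4, 0, 0]]
Every column of C is a scalar multiple of column 1 = [4, 8] (multipliers 1, -1/2, 0, 0), so the columns span a one-dimensional space.
C ≠ 0, hence rank(C) = 1.
rank(C) = 1 < n = 2, so the pair (A, B) is not completely controllable.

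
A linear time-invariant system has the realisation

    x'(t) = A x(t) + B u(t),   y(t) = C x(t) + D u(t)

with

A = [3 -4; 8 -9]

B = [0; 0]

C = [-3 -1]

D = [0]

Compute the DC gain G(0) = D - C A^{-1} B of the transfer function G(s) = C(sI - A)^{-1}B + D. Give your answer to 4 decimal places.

G(0) = C(-A)^{-1}B + D = -C A^{-1} B + D.
det A = 5, so A^{-1} = (1/5)·adj(A) = [[-9/5, 4/5], [-8/5, 3/5]]
A^{-1} B = [0, 0]^T
C A^{-1} B = 0
G(0) = D - C A^{-1} B = 0 - (0) = 0

0.0000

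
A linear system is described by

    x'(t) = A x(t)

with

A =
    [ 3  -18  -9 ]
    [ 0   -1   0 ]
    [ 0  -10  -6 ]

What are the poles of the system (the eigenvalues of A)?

-6, -1, 3

det(sI - A) = s^3 - (tr A)s^2 + (M11 + M22 + M33)s - det A, where Mii is the 2×2 principal minor of A obtained by deleting row i and column i.
tr A = 3 + (-1) + (-6) = -4; M11 = (-1)·(-6) - 0·(-10) = 6 - 0 = 6; M22 = 3·(-6) - (-9)·0 = -18 - 0 = -18; M33 = 3·(-1) - (-18)·0 = -3 - 0 = -3; sum of minors = -15.
det A = 3·((-1)·(-6) - 0·(-10)) - (-18)·(0·(-6) - 0·0) + (-9)·(0·(-10) - (-1)·0) = 3·6 - (-18)·0 + (-9)·0 = 18.
So p(s) = det(sI - A) = s^3 + 4s^2 - 15s - 18.
Rational-root test: any integer root divides -18. Testing small divisors, s = -1 works: p(-1) = -1 + 4 + 15 + (-18) = 0, so (s + 1) is a factor.
Dividing, p(s) = (s + 1)(s^2 + 3s - 18).
Factor s^2 + 3s - 18: two numbers with sum -3 and product -18 are 3 and -6, so s^2 + 3s - 18 = (s - 3)(s + 6).
Hence p(s) = (s - 3) (s + 1) (s + 6), with roots -6, -1, 3.
At least one eigenvalue has non-negative real part, so the system is not asymptotically stable.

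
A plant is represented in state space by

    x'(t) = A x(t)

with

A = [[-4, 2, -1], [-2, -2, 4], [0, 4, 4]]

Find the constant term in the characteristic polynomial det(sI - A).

Expand det(sI - A) for the 3×3 matrix.
p(s) = s^3 + 2s^2 - 28s - 120.
(Check: constant term = det(-A) = (-1)^3 det A = -120; coefficient of s^2 = -tr A = 2.)
The constant term is -120.

-120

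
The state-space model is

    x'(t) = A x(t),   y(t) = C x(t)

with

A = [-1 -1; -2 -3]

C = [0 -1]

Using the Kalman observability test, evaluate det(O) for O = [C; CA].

2

CA = [[2, 3]]
Observability matrix O = [C; CA] = [[0, -1], [2, 3]]
det(O) = 0·3 - (-1)·2 = 0 - (-2) = 2
Since det(O) ≠ 0, rank(O) = 2 and the system is completely observable.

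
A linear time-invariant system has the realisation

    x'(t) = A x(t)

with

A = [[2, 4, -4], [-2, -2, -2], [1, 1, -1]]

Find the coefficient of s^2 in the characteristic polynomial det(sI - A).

Expand det(sI - A) for the 3×3 matrix.
p(s) = s^3 + s^2 + 10s + 8.
(Check: constant term = det(-A) = (-1)^3 det A = 8; coefficient of s^2 = -tr A = 1.)
The coefficient of s^2 is 1.

1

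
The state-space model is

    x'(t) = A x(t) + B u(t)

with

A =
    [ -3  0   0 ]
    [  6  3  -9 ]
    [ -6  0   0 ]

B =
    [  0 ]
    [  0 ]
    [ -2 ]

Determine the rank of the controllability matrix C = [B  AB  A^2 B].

AB = [[0], [18], [0]]
A^2B = [[0], [54], [0]]
Controllability matrix C = [B  AB  A^2B] = [[0, 0, 0], [0, 18, 54], [-2, 0, 0]]
Row 1 of C is identically zero, so rank(C) ≤ 2.
The 2×2 minor from rows 2, 3, columns 1, 2 is 0·0 - 18·(-2) = 0 - (-36) = 36 ≠ 0, so rank(C) = 2.
rank(C) = 2 < n = 3, so the pair (A, B) is not completely controllable.

2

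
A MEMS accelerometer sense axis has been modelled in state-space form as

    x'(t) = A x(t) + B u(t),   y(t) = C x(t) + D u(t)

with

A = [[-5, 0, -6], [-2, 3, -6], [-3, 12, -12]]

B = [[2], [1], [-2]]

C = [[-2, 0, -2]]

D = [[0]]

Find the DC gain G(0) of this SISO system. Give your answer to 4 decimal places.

G(0) = C(-A)^{-1}B + D = -C A^{-1} B + D.
det A = -90, so A^{-1} = (1/-90)·adj(A) = [[-2/5, 4/5, -1/5], [1/15, -7/15, 1/5], [1/6, -2/3, 1/6]]
A^{-1} B = [2/5, -11/15, -2/3]^T
C A^{-1} B = 8/15
G(0) = D - C A^{-1} B = 0 - (8/15) = -8/15 ≈ -0.5333

-0.5333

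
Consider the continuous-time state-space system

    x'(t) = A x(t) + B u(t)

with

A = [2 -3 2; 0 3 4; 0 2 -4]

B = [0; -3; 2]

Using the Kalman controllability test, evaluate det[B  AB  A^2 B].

AB = [[13], [-1], [-14]]
A^2B = [[1], [-59], [54]]
Controllability matrix C = [B  AB  A^2B] = [[0, 13, 1], [-3, -1, -59], [2, -14, 54]]
Expanding along the first row, det(C) = 0·((-1)·54 - (-59)·(-14)) - 13·((-3)·54 - (-59)·2) + 1·((-3)·(-14) - (-1)·2) = 0·(-880) - 13·(-44) + 1·44 = 616
Since det(C) ≠ 0, rank(C) = 3 and the system is completely controllable.

616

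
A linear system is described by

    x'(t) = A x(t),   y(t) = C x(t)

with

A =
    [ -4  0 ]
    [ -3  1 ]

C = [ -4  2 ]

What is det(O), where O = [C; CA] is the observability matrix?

-28

CA = [[10, 2]]
Observability matrix O = [C; CA] = [[-4, 2], [10, 2]]
det(O) = (-4)·2 - 2·10 = -8 - 20 = -28
Since det(O) ≠ 0, rank(O) = 2 and the system is completely observable.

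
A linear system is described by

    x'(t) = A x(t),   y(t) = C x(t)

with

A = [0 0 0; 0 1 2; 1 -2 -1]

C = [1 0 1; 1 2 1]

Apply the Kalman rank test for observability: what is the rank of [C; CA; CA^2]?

3

CA = [[1, -2, -1], [1, 0, 3]]
CA^2 = [[-1, 0, -3], [3, -6, -3]]
Observability matrix O = [C; CA; CA^2] = [[1, 0, 1], [1, 2, 1], [1, -2, -1], [1, 0, 3], [-1, 0, -3], [3, -6, -3]]
Take the 3×3 submatrix of O formed by rows 1, 2, 3: [[1, 0, 1], [1, 2, 1], [1, -2, -1]]. Its determinant is 1·(2·(-1) - 1·(-2)) - 0·(1·(-1) - 1·1) + 1·(1·(-2) - 2·1) = 1·0 - 0·(-2) + 1·(-4) = -4 ≠ 0.
So rank(O) ≥ 3; since O has 3 columns, rank(O) = 3.
rank(O) = 3 = n, so the pair (A, C) is completely observable.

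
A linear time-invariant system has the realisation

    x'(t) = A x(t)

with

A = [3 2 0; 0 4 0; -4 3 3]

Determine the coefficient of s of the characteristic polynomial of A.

33

Expand det(sI - A) for the 3×3 matrix.
p(s) = s^3 - 10s^2 + 33s - 36.
(Check: constant term = det(-A) = (-1)^3 det A = -36; coefficient of s^2 = -tr A = -10.)
The coefficient of s is 33.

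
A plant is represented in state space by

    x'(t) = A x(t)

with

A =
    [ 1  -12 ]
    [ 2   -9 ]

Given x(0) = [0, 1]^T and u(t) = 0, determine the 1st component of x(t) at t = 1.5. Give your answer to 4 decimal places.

-0.0633

det(sI - A) = s^2 - (tr A)s + det A, with tr A = 1 + (-9) = -8 and det A = 1·(-9) - (-12)·2 = -9 - (-24) = 15.
So p(s) = det(sI - A) = s^2 + 8s + 15.
Factor s^2 + 8s + 15: two numbers with sum -8 and product 15 are -3 and -5, so s^2 + 8s + 15 = (s + 3)(s + 5).
Hence p(s) = (s + 3) (s + 5), with roots -5, -3.
The eigenvalues -5, -3 are distinct and real, so A is diagonalisable and x(t) = e^{At} x(0) = V diag(e^{λ_i t}) V^{-1} x(0), where the columns of V are the eigenvectors.
λ = -5: A - (-5)I = [[6, -12], [2, -4]]. Row 1 gives 6·v1 + (-12)·v2 = 0, so take v_1 = [2, 1]^T.
λ = -3: A - (-3)I = [[4, -12], [2, -6]]. Row 1 gives 4·v1 + (-12)·v2 = 0, so take v_2 = [3, 1]^T.
V = [v_1 v_2] = [[2, 3], [1, 1]] has det V = -1, so V^{-1} = adj(V)/det V = [[-1, 3], [1, -2]].
Modal coordinates z(0) = V^{-1} x(0): (-1)·0 + 3·1 = 3; 1·0 + (-2)·1 = -2; so z(0) = [3, -2]^T.
x_1(t) = Σ_i (v_i)_1 · z_i(0) · e^{λ_i t} (row 1 of V times the modal terms).
x_1(1.5) = 2·3·e^{-5·1.5} + 3·(-2)·e^{-3·1.5} = 6·0.000553 + (-6)·0.011109 = -0.0633.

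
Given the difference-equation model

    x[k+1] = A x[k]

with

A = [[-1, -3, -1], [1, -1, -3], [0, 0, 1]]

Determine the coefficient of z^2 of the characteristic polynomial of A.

1

Expand det(zI - A) for the 3×3 matrix.
p(z) = z^3 + z^2 + 2z - 4.
(Check: constant term = det(-A) = (-1)^3 det A = -4; coefficient of z^2 = -tr A = 1.)
The coefficient of z^2 is 1.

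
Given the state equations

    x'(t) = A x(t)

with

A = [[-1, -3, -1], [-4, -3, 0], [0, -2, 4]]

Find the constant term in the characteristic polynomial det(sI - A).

44

Expand det(sI - A) for the 3×3 matrix.
p(s) = s^3 - 25s + 44.
(Check: constant term = det(-A) = (-1)^3 det A = 44; coefficient of s^2 = -tr A = 0.)
The constant term is 44.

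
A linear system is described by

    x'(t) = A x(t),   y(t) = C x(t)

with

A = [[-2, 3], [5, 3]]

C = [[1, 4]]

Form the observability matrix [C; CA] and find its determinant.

CA = [[18, 15]]
Observability matrix O = [C; CA] = [[1, 4], [18, 15]]
det(O) = 1·15 - 4·18 = 15 - 72 = -57
Since det(O) ≠ 0, rank(O) = 2 and the system is completely observable.

-57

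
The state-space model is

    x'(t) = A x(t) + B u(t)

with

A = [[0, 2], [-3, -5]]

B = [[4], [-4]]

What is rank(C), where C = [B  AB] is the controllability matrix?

AB = [[-8], [8]]
Controllability matrix C = [B  AB] = [[4, -8], [-4, 8]]
Every column of C is a scalar multiple of column 1 = [4, -4] (multipliers 1, -2), so the columns span a one-dimensional space.
C ≠ 0, hence rank(C) = 1.
rank(C) = 1 < n = 2, so the pair (A, B) is not completely controllable.

1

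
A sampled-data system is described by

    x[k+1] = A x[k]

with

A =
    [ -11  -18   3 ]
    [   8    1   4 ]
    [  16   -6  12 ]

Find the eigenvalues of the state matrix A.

-3, 1, 4

det(zI - A) = z^3 - (tr A)z^2 + (M11 + M22 + M33)z - det A, where Mii is the 2×2 principal minor of A obtained by deleting row i and column i.
tr A = (-11) + 1 + 12 = 2; M11 = 1·12 - 4·(-6) = 12 - (-24) = 36; M22 = (-11)·12 - 3·16 = -132 - 48 = -180; M33 = (-11)·1 - (-18)·8 = -11 - (-144) = 133; sum of minors = -11.
det A = (-11)·(1·12 - 4·(-6)) - (-18)·(8·12 - 4·16) + 3·(8·(-6) - 1·16) = (-11)·36 - (-18)·32 + 3·(-64) = -12.
So p(z) = det(zI - A) = z^3 - 2z^2 - 11z + 12.
Rational-root test: any integer root divides 12. Testing small divisors, z = 1 works: p(1) = 1 + (-2) + (-11) + 12 = 0, so (z - 1) is a factor.
Dividing, p(z) = (z - 1)(z^2 - z - 12).
Factor z^2 - z - 12: two numbers with sum 1 and product -12 are 4 and -3, so z^2 - z - 12 = (z - 4)(z + 3).
Hence p(z) = (z - 4) (z - 1) (z + 3), with roots -3, 1, 4.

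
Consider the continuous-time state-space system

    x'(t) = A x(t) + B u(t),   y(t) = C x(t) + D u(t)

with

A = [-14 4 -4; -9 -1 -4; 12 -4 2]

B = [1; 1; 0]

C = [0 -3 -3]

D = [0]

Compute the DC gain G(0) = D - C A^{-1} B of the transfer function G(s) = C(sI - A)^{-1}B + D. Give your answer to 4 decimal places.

-1.5000

G(0) = C(-A)^{-1}B + D = -C A^{-1} B + D.
det A = -60, so A^{-1} = (1/-60)·adj(A) = [[3/10, -2/15, 1/3], [1/2, -1/3, 1/3], [-4/5, 2/15, -5/6]]
A^{-1} B = [1/6, 1/6, -2/3]^T
C A^{-1} B = 3/2
G(0) = D - C A^{-1} B = 0 - (3/2) = -3/2 ≈ -1.5000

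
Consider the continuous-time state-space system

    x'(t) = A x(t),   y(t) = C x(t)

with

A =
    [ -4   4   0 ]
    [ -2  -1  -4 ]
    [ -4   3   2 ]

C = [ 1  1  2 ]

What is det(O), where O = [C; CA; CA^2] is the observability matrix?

CA = [[-14, 9, 0]]
CA^2 = [[38, -65, -36]]
Observability matrix O = [C; CA; CA^2] = [[1, 1, 2], [-14, 9, 0], [38, -65, -36]]
Expanding along the first row, det(O) = 1·(9·(-36) - 0·(-65)) - 1·((-14)·(-36) - 0·38) + 2·((-14)·(-65) - 9·38) = 1·(-324) - 1·504 + 2·568 = 308
Since det(O) ≠ 0, rank(O) = 3 and the system is completely observable.

308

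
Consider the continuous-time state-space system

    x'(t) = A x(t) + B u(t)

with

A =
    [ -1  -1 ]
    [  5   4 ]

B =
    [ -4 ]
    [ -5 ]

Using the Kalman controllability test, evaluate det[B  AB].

AB = [[9], [-40]]
Controllability matrix C = [B  AB] = [[-4, 9], [-5, -40]]
det(C) = (-4)·(-40) - 9·(-5) = 160 - (-45) = 205
Since det(C) ≠ 0, rank(C) = 2 and the system is completely controllable.

205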